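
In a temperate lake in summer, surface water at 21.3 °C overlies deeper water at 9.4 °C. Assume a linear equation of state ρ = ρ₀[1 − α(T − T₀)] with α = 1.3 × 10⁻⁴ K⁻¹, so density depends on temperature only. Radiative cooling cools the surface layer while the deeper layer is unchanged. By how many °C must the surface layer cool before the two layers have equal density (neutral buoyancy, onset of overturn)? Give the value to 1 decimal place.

With temperature the only control, equal density requires T_surf′ = T_deep.
T_surf′ = 9.4 °C.
Cooling required: 21.3 − 9.4 = 11.9 °C.

11.9 °C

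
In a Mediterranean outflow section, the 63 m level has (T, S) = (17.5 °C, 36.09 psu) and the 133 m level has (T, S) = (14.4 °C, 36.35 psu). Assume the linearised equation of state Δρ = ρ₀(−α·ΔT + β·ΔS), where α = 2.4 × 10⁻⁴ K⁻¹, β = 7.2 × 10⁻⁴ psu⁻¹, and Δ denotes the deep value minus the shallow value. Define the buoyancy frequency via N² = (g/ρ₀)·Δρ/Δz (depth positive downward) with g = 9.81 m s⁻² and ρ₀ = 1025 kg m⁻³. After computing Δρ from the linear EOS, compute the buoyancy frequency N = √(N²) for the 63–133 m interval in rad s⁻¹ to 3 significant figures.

ΔT = -3.1 K, ΔS = +0.26 psu (deep − shallow).
Δρ/ρ₀ = −αΔT + βΔS = 7.44 × 10⁻⁴ + 1.872 × 10⁻⁴ = 9.312 × 10⁻⁴, so Δρ ≈ 0.9545 kg m⁻³.
N² = (g/ρ₀)·Δρ/Δz = g·(Δρ/ρ₀)/Δz = 9.81 × 9.312 × 10⁻⁴ / 70 = 1.3050 × 10⁻⁴ s⁻².
N = √(1.3050 × 10⁻⁴) = 0.011424 rad s⁻¹ ≈ 0.0114 rad s⁻¹.

0.0114 rad s⁻¹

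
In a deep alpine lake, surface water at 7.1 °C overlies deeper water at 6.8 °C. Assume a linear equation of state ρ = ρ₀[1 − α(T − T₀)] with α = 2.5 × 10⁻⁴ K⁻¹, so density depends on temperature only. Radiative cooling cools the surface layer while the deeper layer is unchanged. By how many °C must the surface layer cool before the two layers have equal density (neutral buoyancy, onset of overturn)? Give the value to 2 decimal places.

With temperature the only control, equal density requires T_surf′ = T_deep.
T_surf′ = 6.8 °C.
Cooling required: 7.1 − 6.8 = 0.30 °C.

0.30 °C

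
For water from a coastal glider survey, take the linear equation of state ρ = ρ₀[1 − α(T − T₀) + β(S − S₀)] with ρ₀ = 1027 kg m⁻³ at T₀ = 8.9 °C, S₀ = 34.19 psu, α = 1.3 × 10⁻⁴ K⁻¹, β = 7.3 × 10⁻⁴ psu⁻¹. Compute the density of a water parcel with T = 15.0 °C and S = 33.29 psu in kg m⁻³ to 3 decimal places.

1025.511 kg m⁻³

T − T₀ = +6.1 K, S − S₀ = -0.90 psu.
Bracket = 1 − α·(+6.1) + β·(-0.90) = 1 + (-1.45 × 10⁻³) = 0.9985500.
ρ = 1027 × 0.9985500 = 1025.511 kg m⁻³.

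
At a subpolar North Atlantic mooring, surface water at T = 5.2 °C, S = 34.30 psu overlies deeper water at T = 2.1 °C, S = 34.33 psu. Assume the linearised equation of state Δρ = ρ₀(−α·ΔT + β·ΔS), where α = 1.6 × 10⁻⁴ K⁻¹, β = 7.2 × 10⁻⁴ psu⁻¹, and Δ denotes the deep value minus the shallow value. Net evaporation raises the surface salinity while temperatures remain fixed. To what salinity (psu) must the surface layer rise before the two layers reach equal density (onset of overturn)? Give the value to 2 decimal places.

Neutral buoyancy requires −α(T_deep − T_surf) + β(S_deep − S_surf′) = 0.
S_surf′ = S_deep − (α/β)·ΔT = 34.33 − (1.6 × 10⁻⁴/7.2 × 10⁻⁴)·(-3.1) = 35.0189 psu.
Increase required: 35.0189 − 34.30 = 0.7189 psu.

35.02 psu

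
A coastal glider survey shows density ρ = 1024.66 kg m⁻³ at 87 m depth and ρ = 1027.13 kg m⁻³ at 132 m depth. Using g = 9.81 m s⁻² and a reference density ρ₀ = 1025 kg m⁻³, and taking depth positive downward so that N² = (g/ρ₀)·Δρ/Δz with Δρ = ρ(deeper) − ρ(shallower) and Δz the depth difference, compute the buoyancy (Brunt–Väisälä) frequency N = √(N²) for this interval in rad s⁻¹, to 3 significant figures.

0.0229 rad s⁻¹

Δρ = 1027.13 − 1024.66 = 2.47 kg m⁻³ over Δz = 132 − 87 = 45 m.
N² = (9.81/1025) × (2.47/45) = 5.2533 × 10⁻⁴ s⁻².
N = √(5.2533 × 10⁻⁴) = 0.022920 rad s⁻¹ ≈ 0.0229 rad s⁻¹.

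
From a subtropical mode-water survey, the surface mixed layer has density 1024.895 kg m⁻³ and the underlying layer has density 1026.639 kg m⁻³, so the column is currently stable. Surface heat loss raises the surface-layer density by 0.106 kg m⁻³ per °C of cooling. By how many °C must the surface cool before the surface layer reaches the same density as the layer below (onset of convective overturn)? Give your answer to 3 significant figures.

Density deficit of the surface layer: 1026.639 − 1024.895 = 1.744 kg m⁻³.
Required change = 1.744 / 0.106 = 16.5 °C.

16.5 °C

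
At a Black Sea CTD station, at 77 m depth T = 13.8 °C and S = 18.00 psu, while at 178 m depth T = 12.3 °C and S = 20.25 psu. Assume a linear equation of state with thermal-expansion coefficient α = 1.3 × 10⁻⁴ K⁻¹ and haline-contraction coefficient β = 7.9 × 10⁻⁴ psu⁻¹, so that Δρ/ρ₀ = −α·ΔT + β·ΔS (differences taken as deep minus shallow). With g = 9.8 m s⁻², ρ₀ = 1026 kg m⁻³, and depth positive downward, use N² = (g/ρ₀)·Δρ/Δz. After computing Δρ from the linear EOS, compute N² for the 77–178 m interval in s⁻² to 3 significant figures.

1.91 × 10⁻⁴ s⁻²

ΔT = -1.5 K, ΔS = +2.25 psu (deep − shallow).
Δρ/ρ₀ = −αΔT + βΔS = 1.95 × 10⁻⁴ + 1.7775 × 10⁻³ = 1.9725 × 10⁻³, so Δρ ≈ 2.024 kg m⁻³.
N² = (g/ρ₀)·Δρ/Δz = g·(Δρ/ρ₀)/Δz = 9.8 × 1.9725 × 10⁻³ / 101 = 1.9139 × 10⁻⁴ s⁻² ≈ 1.91 × 10⁻⁴ s⁻².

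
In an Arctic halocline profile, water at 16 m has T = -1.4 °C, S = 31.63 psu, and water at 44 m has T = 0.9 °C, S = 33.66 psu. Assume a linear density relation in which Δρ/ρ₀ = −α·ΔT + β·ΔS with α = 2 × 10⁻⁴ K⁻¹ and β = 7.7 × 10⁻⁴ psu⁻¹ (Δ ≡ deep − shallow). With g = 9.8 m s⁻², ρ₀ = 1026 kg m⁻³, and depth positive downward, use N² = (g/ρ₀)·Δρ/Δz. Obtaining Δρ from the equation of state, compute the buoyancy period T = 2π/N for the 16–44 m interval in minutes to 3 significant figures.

5.33 min

ΔT = +2.3 K, ΔS = +2.03 psu (deep − shallow).
Δρ/ρ₀ = −αΔT + βΔS = -4.60 × 10⁻⁴ + 1.5631 × 10⁻³ = 1.1031 × 10⁻³, so Δρ ≈ 1.132 kg m⁻³.
N² = (g/ρ₀)·Δρ/Δz = g·(Δρ/ρ₀)/Δz = 9.8 × 1.1031 × 10⁻³ / 28 = 3.8608 × 10⁻⁴ s⁻².
N = √(3.8608 × 10⁻⁴) = 0.019649 rad s⁻¹ → T = 2π/N = 319.77 s = 5.3295 min ≈ 5.33 min.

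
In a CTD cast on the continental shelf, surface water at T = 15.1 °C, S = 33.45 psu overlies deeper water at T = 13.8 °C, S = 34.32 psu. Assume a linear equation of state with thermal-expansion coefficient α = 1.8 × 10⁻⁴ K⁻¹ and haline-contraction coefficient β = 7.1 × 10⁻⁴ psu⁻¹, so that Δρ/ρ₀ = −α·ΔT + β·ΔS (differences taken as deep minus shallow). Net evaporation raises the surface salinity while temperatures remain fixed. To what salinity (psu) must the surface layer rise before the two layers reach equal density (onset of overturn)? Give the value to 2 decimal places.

34.65 psu

Neutral buoyancy requires −α(T_deep − T_surf) + β(S_deep − S_surf′) = 0.
S_surf′ = S_deep − (α/β)·ΔT = 34.32 − (1.8 × 10⁻⁴/7.1 × 10⁻⁴)·(-1.3) = 34.6496 psu.
Increase required: 34.6496 − 33.45 = 1.1996 psu.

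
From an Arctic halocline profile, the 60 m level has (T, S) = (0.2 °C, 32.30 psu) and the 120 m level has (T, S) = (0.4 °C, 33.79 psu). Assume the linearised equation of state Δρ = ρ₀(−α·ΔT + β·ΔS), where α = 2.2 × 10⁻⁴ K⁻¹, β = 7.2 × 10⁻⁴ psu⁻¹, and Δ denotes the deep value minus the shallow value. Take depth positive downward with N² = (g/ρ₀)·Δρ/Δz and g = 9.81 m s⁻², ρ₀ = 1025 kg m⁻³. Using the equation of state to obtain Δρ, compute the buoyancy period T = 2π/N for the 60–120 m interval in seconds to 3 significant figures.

484 s

ΔT = +0.2 K, ΔS = +1.49 psu (deep − shallow).
Δρ/ρ₀ = −αΔT + βΔS = -4.40 × 10⁻⁵ + 1.0728 × 10⁻³ = 1.0288 × 10⁻³, so Δρ ≈ 1.055 kg m⁻³.
N² = (g/ρ₀)·Δρ/Δz = g·(Δρ/ρ₀)/Δz = 9.81 × 1.0288 × 10⁻³ / 60 = 1.6821 × 10⁻⁴ s⁻².
N = √(1.6821 × 10⁻⁴) = 0.012970 rad s⁻¹ → T = 2π/N = 484.44 s ≈ 484 s.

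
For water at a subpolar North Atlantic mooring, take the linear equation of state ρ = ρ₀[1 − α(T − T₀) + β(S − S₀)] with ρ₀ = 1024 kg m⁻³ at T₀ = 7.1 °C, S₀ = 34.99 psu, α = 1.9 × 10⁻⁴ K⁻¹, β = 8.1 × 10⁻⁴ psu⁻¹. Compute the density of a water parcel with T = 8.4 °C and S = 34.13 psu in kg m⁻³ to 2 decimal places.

1023.03 kg m⁻³

T − T₀ = +1.3 K, S − S₀ = -0.86 psu.
Bracket = 1 − α·(+1.3) + β·(-0.86) = 1 + (-9.436 × 10⁻⁴) = 0.9990564.
ρ = 1024 × 0.9990564 = 1023.03 kg m⁻³.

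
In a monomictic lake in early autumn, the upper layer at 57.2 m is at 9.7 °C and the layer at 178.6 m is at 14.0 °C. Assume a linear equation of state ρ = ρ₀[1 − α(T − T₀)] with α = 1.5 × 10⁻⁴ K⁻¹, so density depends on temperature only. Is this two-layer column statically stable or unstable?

unstable

ΔT = 14.0 − 9.7 = +4.3 K, so Δρ/ρ₀ = −αΔT = -6.45 × 10⁻⁴.
Δρ/ρ₀ < 0, so Δρ < 0: deeper water is lighter → statically unstable; the column would overturn.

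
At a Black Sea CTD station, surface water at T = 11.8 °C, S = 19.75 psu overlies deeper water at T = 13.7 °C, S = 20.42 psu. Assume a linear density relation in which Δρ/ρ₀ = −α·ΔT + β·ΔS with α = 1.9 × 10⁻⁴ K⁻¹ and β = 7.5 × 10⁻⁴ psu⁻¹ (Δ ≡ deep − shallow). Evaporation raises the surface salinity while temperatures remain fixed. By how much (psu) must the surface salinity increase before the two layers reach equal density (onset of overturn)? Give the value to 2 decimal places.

Neutral buoyancy requires −α(T_deep − T_surf) + β(S_deep − S_surf′) = 0.
S_surf′ = S_deep − (α/β)·ΔT = 20.42 − (1.9 × 10⁻⁴/7.5 × 10⁻⁴)·(+1.9) = 19.9387 psu.
Increase required: 19.9387 − 19.75 = 0.1887 psu.

0.19 psu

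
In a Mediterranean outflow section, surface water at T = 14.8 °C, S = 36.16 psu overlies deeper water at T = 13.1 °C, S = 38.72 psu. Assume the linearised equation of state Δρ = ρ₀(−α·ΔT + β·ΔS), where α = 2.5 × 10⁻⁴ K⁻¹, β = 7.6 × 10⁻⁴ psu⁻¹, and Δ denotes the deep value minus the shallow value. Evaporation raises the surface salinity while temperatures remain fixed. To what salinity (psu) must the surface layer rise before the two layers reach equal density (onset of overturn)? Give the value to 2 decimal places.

Neutral buoyancy requires −α(T_deep − T_surf) + β(S_deep − S_surf′) = 0.
S_surf′ = S_deep − (α/β)·ΔT = 38.72 − (2.5 × 10⁻⁴/7.6 × 10⁻⁴)·(-1.7) = 39.2792 psu.
Increase required: 39.2792 − 36.16 = 3.1192 psu.

39.28 psu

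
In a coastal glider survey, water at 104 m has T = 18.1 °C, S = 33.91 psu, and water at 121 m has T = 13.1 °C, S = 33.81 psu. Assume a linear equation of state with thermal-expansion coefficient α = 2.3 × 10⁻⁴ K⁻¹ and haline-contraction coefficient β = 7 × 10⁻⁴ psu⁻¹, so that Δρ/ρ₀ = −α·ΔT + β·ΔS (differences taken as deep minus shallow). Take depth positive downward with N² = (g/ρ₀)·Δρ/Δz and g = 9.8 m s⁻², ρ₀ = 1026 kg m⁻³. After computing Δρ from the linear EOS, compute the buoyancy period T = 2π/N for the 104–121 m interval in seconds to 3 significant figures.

ΔT = -5.0 K, ΔS = -0.10 psu (deep − shallow).
Δρ/ρ₀ = −αΔT + βΔS = 1.15 × 10⁻³ − 7.00 × 10⁻⁵ = 1.08 × 10⁻³, so Δρ ≈ 1.108 kg m⁻³.
N² = (g/ρ₀)·Δρ/Δz = g·(Δρ/ρ₀)/Δz = 9.8 × 1.08 × 10⁻³ / 17 = 6.2259 × 10⁻⁴ s⁻².
N = √(6.2259 × 10⁻⁴) = 0.024952 rad s⁻¹ → T = 2π/N = 251.81 s ≈ 252 s.

252 s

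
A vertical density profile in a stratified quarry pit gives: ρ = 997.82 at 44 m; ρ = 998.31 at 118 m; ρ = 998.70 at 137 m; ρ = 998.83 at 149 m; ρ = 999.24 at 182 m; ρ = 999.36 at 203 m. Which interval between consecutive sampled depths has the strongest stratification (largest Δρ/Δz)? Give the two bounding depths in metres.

Compute the density gradient over each adjacent pair:
  44–118 m: Δρ/Δz = 0.49/74 = 6.6 × 10⁻³ kg m⁻⁴
  118–137 m: Δρ/Δz = 0.39/19 = 0.021 kg m⁻⁴
  137–149 m: Δρ/Δz = 0.13/12 = 0.011 kg m⁻⁴
  149–182 m: Δρ/Δz = 0.41/33 = 0.012 kg m⁻⁴
  182–203 m: Δρ/Δz = 0.12/21 = 5.7 × 10⁻³ kg m⁻⁴
The largest gradient is in the 118–137 m interval — the pycnocline.

118–137 m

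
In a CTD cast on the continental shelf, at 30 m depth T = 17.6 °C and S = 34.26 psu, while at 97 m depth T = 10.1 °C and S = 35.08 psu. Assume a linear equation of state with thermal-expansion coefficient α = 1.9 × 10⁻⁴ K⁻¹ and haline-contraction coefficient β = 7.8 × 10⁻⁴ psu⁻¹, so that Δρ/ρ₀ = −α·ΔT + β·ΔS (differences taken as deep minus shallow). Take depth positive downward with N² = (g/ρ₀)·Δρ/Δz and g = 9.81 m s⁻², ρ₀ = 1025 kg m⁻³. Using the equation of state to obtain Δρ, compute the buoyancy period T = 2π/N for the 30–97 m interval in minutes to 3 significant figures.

6.02 min

ΔT = -7.5 K, ΔS = +0.82 psu (deep − shallow).
Δρ/ρ₀ = −αΔT + βΔS = 1.425 × 10⁻³ + 6.396 × 10⁻⁴ = 2.0646 × 10⁻³, so Δρ ≈ 2.116 kg m⁻³.
N² = (g/ρ₀)·Δρ/Δz = g·(Δρ/ρ₀)/Δz = 9.81 × 2.0646 × 10⁻³ / 67 = 3.0229 × 10⁻⁴ s⁻².
N = √(3.0229 × 10⁻⁴) = 0.017386 rad s⁻¹ → T = 2π/N = 361.39 s = 6.0232 min ≈ 6.02 min.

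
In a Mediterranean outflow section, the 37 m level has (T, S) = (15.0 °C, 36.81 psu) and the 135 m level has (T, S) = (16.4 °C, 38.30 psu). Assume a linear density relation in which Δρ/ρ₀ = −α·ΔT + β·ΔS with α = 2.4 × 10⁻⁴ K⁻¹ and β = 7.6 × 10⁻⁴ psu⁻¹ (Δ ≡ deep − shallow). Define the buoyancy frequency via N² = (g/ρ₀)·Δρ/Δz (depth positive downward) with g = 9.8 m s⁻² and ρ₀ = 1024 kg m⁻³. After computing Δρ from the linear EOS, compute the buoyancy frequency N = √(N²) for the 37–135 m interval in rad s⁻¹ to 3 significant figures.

8.92 × 10⁻³ rad s⁻¹

ΔT = +1.4 K, ΔS = +1.49 psu (deep − shallow).
Δρ/ρ₀ = −αΔT + βΔS = -3.36 × 10⁻⁴ + 1.1324 × 10⁻³ = 7.964 × 10⁻⁴, so Δρ ≈ 0.8155 kg m⁻³.
N² = (g/ρ₀)·Δρ/Δz = g·(Δρ/ρ₀)/Δz = 9.8 × 7.964 × 10⁻⁴ / 98 = 7.9640 × 10⁻⁵ s⁻².
N = √(7.9640 × 10⁻⁵) = 8.9241 × 10⁻³ rad s⁻¹ ≈ 8.92 × 10⁻³ rad s⁻¹.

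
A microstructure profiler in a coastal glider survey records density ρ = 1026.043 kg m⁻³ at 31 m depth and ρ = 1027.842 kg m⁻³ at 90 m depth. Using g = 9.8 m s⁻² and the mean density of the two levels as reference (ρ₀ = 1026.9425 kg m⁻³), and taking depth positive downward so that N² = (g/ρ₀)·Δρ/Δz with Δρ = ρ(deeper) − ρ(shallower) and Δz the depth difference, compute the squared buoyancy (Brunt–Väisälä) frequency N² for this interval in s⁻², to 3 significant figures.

2.91 × 10⁻⁴ s⁻²

Δρ = 1027.842 − 1026.043 = 1.799 kg m⁻³ over Δz = 90 − 31 = 59 m.
N² = (9.8/1026.9425) × (1.799/59) = 2.9098 × 10⁻⁴ s⁻² ≈ 2.91 × 10⁻⁴ s⁻².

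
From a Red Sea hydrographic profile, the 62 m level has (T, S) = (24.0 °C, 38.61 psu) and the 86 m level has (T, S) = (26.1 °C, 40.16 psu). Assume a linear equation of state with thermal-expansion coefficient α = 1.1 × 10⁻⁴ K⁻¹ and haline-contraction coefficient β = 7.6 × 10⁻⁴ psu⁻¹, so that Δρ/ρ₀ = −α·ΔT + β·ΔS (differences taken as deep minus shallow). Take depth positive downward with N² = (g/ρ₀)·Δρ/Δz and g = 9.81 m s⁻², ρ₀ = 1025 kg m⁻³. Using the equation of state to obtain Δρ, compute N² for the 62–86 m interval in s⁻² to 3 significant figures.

ΔT = +2.1 K, ΔS = +1.55 psu (deep − shallow).
Δρ/ρ₀ = −αΔT + βΔS = -2.31 × 10⁻⁴ + 1.178 × 10⁻³ = 9.47 × 10⁻⁴, so Δρ ≈ 0.9707 kg m⁻³.
N² = (g/ρ₀)·Δρ/Δz = g·(Δρ/ρ₀)/Δz = 9.81 × 9.47 × 10⁻⁴ / 24 = 3.8709 × 10⁻⁴ s⁻² ≈ 3.87 × 10⁻⁴ s⁻².

3.87 × 10⁻⁴ s⁻²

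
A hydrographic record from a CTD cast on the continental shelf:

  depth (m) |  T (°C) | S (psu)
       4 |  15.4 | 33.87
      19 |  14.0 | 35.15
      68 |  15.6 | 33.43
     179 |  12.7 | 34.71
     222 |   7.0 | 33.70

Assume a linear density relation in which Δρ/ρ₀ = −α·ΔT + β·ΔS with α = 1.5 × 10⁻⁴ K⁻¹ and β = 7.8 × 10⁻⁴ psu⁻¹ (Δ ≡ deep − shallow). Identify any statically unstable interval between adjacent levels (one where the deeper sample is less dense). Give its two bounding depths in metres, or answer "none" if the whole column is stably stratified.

Evaluate Δρ/ρ₀ = −αΔT + βΔS across each adjacent pair:
  4–19 m: −αΔT+βΔS = −(1.5 × 10⁻⁴)(-1.4)+(7.8 × 10⁻⁴)(+1.28) = 1.2 × 10⁻³ → stable
  19–68 m: −αΔT+βΔS = −(1.5 × 10⁻⁴)(+1.6)+(7.8 × 10⁻⁴)(-1.72) = -1.6 × 10⁻³ → UNSTABLE
  68–179 m: −αΔT+βΔS = −(1.5 × 10⁻⁴)(-2.9)+(7.8 × 10⁻⁴)(+1.28) = 1.4 × 10⁻³ → stable
  179–222 m: −αΔT+βΔS = −(1.5 × 10⁻⁴)(-5.7)+(7.8 × 10⁻⁴)(-1.01) = 6.7 × 10⁻⁵ → stable
The 19–68 m interval has Δρ < 0: lighter water underlies denser water.

19–68 m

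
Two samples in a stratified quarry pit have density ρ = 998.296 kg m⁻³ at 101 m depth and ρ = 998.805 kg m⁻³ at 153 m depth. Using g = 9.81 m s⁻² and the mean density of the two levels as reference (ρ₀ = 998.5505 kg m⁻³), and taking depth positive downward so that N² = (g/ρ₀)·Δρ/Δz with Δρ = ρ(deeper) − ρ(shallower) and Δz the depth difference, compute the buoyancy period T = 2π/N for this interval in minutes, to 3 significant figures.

10.7 min

Δρ = 998.805 − 998.296 = 0.509 kg m⁻³ over Δz = 153 − 101 = 52 m.
N² = (9.81/998.5505) × (0.509/52) = 9.6164 × 10⁻⁵ s⁻².
N = √(9.6164 × 10⁻⁵) = 9.8063 × 10⁻³ rad s⁻¹, so T = 2π/N = 640.73 s = 10.679 min ≈ 10.7 min.
N² > 0, so the interval is statically stable.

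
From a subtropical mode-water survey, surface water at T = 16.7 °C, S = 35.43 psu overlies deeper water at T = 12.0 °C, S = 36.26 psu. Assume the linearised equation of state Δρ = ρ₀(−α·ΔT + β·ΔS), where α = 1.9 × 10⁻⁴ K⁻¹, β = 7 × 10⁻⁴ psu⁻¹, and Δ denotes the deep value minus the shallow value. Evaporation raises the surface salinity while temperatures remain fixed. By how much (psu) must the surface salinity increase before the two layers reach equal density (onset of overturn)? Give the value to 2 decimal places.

2.11 psu

Neutral buoyancy requires −α(T_deep − T_surf) + β(S_deep − S_surf′) = 0.
S_surf′ = S_deep − (α/β)·ΔT = 36.26 − (1.9 × 10⁻⁴/7 × 10⁻⁴)·(-4.7) = 37.5357 psu.
Increase required: 37.5357 − 35.43 = 2.1057 psu.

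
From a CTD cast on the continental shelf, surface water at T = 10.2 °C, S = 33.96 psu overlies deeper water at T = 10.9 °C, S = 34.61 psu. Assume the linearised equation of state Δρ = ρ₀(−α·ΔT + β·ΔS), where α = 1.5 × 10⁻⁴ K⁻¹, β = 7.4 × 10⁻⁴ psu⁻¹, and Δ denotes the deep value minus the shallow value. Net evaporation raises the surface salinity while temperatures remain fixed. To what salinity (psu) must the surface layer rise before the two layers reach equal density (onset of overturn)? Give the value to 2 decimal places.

34.47 psu

Neutral buoyancy requires −α(T_deep − T_surf) + β(S_deep − S_surf′) = 0.
S_surf′ = S_deep − (α/β)·ΔT = 34.61 − (1.5 × 10⁻⁴/7.4 × 10⁻⁴)·(+0.7) = 34.4681 psu.
Increase required: 34.4681 − 33.96 = 0.5081 psu.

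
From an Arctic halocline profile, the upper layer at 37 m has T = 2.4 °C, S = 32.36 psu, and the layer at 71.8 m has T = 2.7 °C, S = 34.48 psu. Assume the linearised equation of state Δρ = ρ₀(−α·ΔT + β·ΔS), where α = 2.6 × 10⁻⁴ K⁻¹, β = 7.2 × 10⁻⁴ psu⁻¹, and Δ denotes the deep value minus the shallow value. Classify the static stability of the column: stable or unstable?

ΔT = 2.7 − 2.4 = +0.3 K and ΔS = 34.48 − 32.36 = +2.12 psu (deep − shallow).
−αΔT = -7.80 × 10⁻⁵; βΔS = 1.5264 × 10⁻³; sum Δρ/ρ₀ = 1.4484 × 10⁻³.
Δρ/ρ₀ > 0, so Δρ > 0: deeper water is denser → statically stable.

stable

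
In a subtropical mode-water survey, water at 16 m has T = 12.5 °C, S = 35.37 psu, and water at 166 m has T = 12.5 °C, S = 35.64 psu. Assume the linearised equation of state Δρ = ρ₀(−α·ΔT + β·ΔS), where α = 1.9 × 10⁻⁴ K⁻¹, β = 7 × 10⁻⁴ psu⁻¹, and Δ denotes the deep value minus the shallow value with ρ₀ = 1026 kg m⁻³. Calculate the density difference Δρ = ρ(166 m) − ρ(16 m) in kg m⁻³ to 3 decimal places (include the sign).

ΔT = +0.0 K, ΔS = +0.27 psu (deep − shallow).
Δρ/ρ₀ = −(1.9 × 10⁻⁴)(+0.0) + (7 × 10⁻⁴)(+0.27) = 1.89 × 10⁻⁴.
Δρ = 1026 × (1.89 × 10⁻⁴) = +0.194 kg m⁻³.
Positive Δρ: denser below, stable.

+0.194 kg m⁻³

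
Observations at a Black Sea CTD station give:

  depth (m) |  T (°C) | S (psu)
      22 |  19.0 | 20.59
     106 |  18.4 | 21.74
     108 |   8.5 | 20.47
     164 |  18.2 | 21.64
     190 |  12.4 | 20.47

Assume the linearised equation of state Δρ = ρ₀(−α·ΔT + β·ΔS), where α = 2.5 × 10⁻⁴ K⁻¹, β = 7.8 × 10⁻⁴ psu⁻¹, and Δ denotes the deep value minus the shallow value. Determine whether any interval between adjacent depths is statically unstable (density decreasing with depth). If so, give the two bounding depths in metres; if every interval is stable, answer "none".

108–164 m

Evaluate Δρ/ρ₀ = −αΔT + βΔS across each adjacent pair:
  22–106 m: −αΔT+βΔS = −(2.5 × 10⁻⁴)(-0.6)+(7.8 × 10⁻⁴)(+1.15) = 1.0 × 10⁻³ → stable
  106–108 m: −αΔT+βΔS = −(2.5 × 10⁻⁴)(-9.9)+(7.8 × 10⁻⁴)(-1.27) = 1.5 × 10⁻³ → stable
  108–164 m: −αΔT+βΔS = −(2.5 × 10⁻⁴)(+9.7)+(7.8 × 10⁻⁴)(+1.17) = -1.5 × 10⁻³ → UNSTABLE
  164–190 m: −αΔT+βΔS = −(2.5 × 10⁻⁴)(-5.8)+(7.8 × 10⁻⁴)(-1.17) = 5.4 × 10⁻⁴ → stable
The 108–164 m interval has Δρ < 0: lighter water underlies denser water.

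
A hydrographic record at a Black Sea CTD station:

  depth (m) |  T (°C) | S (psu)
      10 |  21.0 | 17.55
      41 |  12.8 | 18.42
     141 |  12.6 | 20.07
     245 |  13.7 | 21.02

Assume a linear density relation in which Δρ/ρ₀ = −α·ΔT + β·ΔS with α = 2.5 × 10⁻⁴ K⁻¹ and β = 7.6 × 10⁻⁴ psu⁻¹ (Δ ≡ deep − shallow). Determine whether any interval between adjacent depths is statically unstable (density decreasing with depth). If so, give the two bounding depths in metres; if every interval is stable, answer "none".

Evaluate Δρ/ρ₀ = −αΔT + βΔS across each adjacent pair:
  10–41 m: −αΔT+βΔS = −(2.5 × 10⁻⁴)(-8.2)+(7.6 × 10⁻⁴)(+0.87) = 2.7 × 10⁻³ → stable
  41–141 m: −αΔT+βΔS = −(2.5 × 10⁻⁴)(-0.2)+(7.6 × 10⁻⁴)(+1.65) = 1.3 × 10⁻³ → stable
  141–245 m: −αΔT+βΔS = −(2.5 × 10⁻⁴)(+1.1)+(7.6 × 10⁻⁴)(+0.95) = 4.5 × 10⁻⁴ → stable
Every interval has Δρ > 0: the column is stably stratified throughout.

none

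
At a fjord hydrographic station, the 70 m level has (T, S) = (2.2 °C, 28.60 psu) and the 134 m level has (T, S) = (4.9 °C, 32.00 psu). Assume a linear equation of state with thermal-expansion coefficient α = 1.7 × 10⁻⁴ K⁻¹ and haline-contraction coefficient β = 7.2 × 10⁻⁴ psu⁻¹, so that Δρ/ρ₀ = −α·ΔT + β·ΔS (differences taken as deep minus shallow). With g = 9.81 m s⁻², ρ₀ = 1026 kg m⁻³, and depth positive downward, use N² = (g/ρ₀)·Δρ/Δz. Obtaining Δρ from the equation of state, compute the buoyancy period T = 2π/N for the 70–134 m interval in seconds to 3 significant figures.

ΔT = +2.7 K, ΔS = +3.40 psu (deep − shallow).
Δρ/ρ₀ = −αΔT + βΔS = -4.59 × 10⁻⁴ + 2.448 × 10⁻³ = 1.989 × 10⁻³, so Δρ ≈ 2.041 kg m⁻³.
N² = (g/ρ₀)·Δρ/Δz = g·(Δρ/ρ₀)/Δz = 9.81 × 1.989 × 10⁻³ / 64 = 3.0488 × 10⁻⁴ s⁻².
N = √(3.0488 × 10⁻⁴) = 0.017461 rad s⁻¹ → T = 2π/N = 359.84 s ≈ 360 s.

360 s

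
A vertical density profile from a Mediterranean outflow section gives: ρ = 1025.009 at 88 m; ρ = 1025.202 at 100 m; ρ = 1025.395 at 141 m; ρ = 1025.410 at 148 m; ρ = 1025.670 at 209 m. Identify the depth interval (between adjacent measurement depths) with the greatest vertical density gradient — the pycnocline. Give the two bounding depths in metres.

88–100 m

Compute the density gradient over each adjacent pair:
  88–100 m: Δρ/Δz = 0.193/12 = 0.016 kg m⁻⁴
  100–141 m: Δρ/Δz = 0.193/41 = 4.7 × 10⁻³ kg m⁻⁴
  141–148 m: Δρ/Δz = 0.015/7 = 2.1 × 10⁻³ kg m⁻⁴
  148–209 m: Δρ/Δz = 0.260/61 = 4.3 × 10⁻³ kg m⁻⁴
The largest gradient is in the 88–100 m interval — the pycnocline.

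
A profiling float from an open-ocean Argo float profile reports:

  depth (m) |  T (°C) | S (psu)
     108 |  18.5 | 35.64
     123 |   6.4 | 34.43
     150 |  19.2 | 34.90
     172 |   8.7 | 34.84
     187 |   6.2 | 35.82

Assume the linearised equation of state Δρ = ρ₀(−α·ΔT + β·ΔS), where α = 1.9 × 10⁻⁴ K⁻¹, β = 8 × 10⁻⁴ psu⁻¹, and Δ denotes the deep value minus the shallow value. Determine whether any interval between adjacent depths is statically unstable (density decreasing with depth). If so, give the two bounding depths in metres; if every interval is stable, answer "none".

123–150 m

Evaluate Δρ/ρ₀ = −αΔT + βΔS across each adjacent pair:
  108–123 m: −αΔT+βΔS = −(1.9 × 10⁻⁴)(-12.1)+(8 × 10⁻⁴)(-1.21) = 1.3 × 10⁻³ → stable
  123–150 m: −αΔT+βΔS = −(1.9 × 10⁻⁴)(+12.8)+(8 × 10⁻⁴)(+0.47) = -2.1 × 10⁻³ → UNSTABLE
  150–172 m: −αΔT+βΔS = −(1.9 × 10⁻⁴)(-10.5)+(8 × 10⁻⁴)(-0.06) = 1.9 × 10⁻³ → stable
  172–187 m: −αΔT+βΔS = −(1.9 × 10⁻⁴)(-2.5)+(8 × 10⁻⁴)(+0.98) = 1.3 × 10⁻³ → stable
The 123–150 m interval has Δρ < 0: lighter water underlies denser water.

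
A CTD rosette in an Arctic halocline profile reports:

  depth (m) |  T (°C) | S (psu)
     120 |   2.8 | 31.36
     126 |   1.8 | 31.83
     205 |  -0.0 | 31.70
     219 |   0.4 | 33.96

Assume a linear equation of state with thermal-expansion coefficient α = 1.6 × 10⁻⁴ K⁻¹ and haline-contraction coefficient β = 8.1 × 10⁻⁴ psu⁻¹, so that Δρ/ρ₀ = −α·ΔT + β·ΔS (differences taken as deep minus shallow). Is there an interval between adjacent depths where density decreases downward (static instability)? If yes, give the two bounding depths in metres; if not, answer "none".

none

Evaluate Δρ/ρ₀ = −αΔT + βΔS across each adjacent pair:
  120–126 m: −αΔT+βΔS = −(1.6 × 10⁻⁴)(-1.0)+(8.1 × 10⁻⁴)(+0.47) = 5.4 × 10⁻⁴ → stable
  126–205 m: −αΔT+βΔS = −(1.6 × 10⁻⁴)(-1.8)+(8.1 × 10⁻⁴)(-0.13) = 1.8 × 10⁻⁴ → stable
  205–219 m: −αΔT+βΔS = −(1.6 × 10⁻⁴)(+0.4)+(8.1 × 10⁻⁴)(+2.26) = 1.8 × 10⁻³ → stable
Every interval has Δρ > 0: the column is stably stratified throughout.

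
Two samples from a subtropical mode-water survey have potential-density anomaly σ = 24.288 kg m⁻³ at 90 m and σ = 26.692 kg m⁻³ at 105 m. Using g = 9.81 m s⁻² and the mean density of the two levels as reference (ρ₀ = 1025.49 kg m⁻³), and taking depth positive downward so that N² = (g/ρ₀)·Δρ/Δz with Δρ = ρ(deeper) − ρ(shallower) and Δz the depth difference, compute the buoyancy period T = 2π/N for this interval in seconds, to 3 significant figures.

Δρ = 1026.692 − 1024.288 = 2.404 kg m⁻³ over Δz = 105 − 90 = 15 m.
N² = (9.81/1025.49) × (2.404/15) = 1.5331 × 10⁻³ s⁻².
N = √(1.5331 × 10⁻³) = 0.039155 rad s⁻¹, so T = 2π/N = 160.47 s ≈ 160 s.

160 s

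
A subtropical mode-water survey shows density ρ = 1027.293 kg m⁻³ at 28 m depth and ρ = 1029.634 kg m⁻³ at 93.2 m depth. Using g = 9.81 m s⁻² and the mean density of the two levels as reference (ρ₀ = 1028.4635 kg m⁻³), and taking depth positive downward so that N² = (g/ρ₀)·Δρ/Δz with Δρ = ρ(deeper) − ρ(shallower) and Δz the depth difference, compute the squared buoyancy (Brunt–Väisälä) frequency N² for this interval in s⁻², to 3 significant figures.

Δρ = 1029.634 − 1027.293 = 2.341 kg m⁻³ over Δz = 93.2 − 28 = 65.2 m.
N² = (9.81/1028.4635) × (2.341/65.2) = 3.4248 × 10⁻⁴ s⁻² ≈ 3.42 × 10⁻⁴ s⁻².
A positive N² confirms static stability across the interval.

3.42 × 10⁻⁴ s⁻²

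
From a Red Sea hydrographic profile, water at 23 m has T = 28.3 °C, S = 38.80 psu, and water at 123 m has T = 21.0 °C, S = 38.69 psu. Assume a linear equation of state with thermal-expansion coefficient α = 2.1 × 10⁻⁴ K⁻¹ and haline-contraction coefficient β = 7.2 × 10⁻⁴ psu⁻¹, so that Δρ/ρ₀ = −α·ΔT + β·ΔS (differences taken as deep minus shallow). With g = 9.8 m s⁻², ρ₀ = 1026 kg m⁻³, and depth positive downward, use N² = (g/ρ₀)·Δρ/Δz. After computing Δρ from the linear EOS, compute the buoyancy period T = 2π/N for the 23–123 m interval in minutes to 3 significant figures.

8.77 min

ΔT = -7.3 K, ΔS = -0.11 psu (deep − shallow).
Δρ/ρ₀ = −αΔT + βΔS = 1.533 × 10⁻³ − 7.92 × 10⁻⁵ = 1.4538 × 10⁻³, so Δρ ≈ 1.492 kg m⁻³.
N² = (g/ρ₀)·Δρ/Δz = g·(Δρ/ρ₀)/Δz = 9.8 × 1.4538 × 10⁻³ / 100 = 1.4247 × 10⁻⁴ s⁻².
N = √(1.4247 × 10⁻⁴) = 0.011936 rad s⁻¹ → T = 2π/N = 526.41 s = 8.7735 min ≈ 8.77 min.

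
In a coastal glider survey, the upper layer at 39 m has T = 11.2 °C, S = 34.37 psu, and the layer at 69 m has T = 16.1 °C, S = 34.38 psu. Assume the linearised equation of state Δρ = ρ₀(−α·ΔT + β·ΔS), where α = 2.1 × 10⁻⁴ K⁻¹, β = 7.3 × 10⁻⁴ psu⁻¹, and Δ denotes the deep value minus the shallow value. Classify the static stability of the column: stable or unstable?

unstable

ΔT = 16.1 − 11.2 = +4.9 K and ΔS = 34.38 − 34.37 = +0.01 psu (deep − shallow).
−αΔT = -1.029 × 10⁻³; βΔS = 7.30 × 10⁻⁶; sum Δρ/ρ₀ = -1.0217 × 10⁻³.
Δρ/ρ₀ < 0, so Δρ < 0: deeper water is lighter → statically unstable; the column would overturn.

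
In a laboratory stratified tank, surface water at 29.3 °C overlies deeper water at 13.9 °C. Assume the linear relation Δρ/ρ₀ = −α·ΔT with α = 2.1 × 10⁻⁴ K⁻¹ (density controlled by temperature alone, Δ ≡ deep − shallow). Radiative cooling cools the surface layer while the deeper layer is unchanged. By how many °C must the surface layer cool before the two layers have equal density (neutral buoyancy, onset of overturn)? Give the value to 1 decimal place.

15.4 °C

With temperature the only control, equal density requires T_surf′ = T_deep.
T_surf′ = 13.9 °C.
Cooling required: 29.3 − 13.9 = 15.4 °C.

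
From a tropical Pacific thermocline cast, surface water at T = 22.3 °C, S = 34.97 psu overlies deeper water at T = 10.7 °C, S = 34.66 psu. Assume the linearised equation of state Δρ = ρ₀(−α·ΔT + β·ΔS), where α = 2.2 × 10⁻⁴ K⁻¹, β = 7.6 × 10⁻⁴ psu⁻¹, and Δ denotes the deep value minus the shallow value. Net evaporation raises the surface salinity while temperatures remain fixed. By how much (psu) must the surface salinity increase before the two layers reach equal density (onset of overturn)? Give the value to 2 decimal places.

Neutral buoyancy requires −α(T_deep − T_surf) + β(S_deep − S_surf′) = 0.
S_surf′ = S_deep − (α/β)·ΔT = 34.66 − (2.2 × 10⁻⁴/7.6 × 10⁻⁴)·(-11.6) = 38.0179 psu.
Increase required: 38.0179 − 34.97 = 3.0479 psu.

3.05 psu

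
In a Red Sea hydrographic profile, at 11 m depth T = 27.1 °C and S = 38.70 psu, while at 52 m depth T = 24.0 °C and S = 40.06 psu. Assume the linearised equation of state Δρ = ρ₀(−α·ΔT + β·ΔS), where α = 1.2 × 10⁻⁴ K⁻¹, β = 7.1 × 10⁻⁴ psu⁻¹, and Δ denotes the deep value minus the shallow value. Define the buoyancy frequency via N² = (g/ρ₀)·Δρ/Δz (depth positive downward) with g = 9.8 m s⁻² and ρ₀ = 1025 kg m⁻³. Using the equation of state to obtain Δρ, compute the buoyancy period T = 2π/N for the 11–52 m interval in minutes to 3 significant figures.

5.86 min

ΔT = -3.1 K, ΔS = +1.36 psu (deep − shallow).
Δρ/ρ₀ = −αΔT + βΔS = 3.72 × 10⁻⁴ + 9.656 × 10⁻⁴ = 1.3376 × 10⁻³, so Δρ ≈ 1.371 kg m⁻³.
N² = (g/ρ₀)·Δρ/Δz = g·(Δρ/ρ₀)/Δz = 9.8 × 1.3376 × 10⁻³ / 41 = 3.1972 × 10⁻⁴ s⁻².
N = √(3.1972 × 10⁻⁴) = 0.017881 rad s⁻¹ → T = 2π/N = 351.39 s = 5.8565 min ≈ 5.86 min.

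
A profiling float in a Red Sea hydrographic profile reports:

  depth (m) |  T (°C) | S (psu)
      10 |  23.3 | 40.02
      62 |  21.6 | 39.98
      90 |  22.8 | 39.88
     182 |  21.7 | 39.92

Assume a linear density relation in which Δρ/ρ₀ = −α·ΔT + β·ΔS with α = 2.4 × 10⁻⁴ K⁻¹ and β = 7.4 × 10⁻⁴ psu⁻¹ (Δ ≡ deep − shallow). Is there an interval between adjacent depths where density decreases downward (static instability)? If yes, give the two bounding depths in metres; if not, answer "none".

Evaluate Δρ/ρ₀ = −αΔT + βΔS across each adjacent pair:
  10–62 m: −αΔT+βΔS = −(2.4 × 10⁻⁴)(-1.7)+(7.4 × 10⁻⁴)(-0.04) = 3.8 × 10⁻⁴ → stable
  62–90 m: −αΔT+βΔS = −(2.4 × 10⁻⁴)(+1.2)+(7.4 × 10⁻⁴)(-0.10) = -3.6 × 10⁻⁴ → UNSTABLE
  90–182 m: −αΔT+βΔS = −(2.4 × 10⁻⁴)(-1.1)+(7.4 × 10⁻⁴)(+0.04) = 2.9 × 10⁻⁴ → stable
The 62–90 m interval has Δρ < 0: lighter water underlies denser water.

62–90 m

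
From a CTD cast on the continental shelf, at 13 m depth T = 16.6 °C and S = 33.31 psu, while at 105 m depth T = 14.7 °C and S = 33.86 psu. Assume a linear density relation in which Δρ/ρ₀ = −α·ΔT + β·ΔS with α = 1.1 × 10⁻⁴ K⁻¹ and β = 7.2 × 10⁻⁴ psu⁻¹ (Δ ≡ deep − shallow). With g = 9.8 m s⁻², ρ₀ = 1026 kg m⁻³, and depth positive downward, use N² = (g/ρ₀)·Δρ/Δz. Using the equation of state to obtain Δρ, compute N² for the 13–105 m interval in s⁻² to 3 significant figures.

6.44 × 10⁻⁵ s⁻²

ΔT = -1.9 K, ΔS = +0.55 psu (deep − shallow).
Δρ/ρ₀ = −αΔT + βΔS = 2.09 × 10⁻⁴ + 3.96 × 10⁻⁴ = 6.05 × 10⁻⁴, so Δρ ≈ 0.6207 kg m⁻³.
N² = (g/ρ₀)·Δρ/Δz = g·(Δρ/ρ₀)/Δz = 9.8 × 6.05 × 10⁻⁴ / 92 = 6.4446 × 10⁻⁵ s⁻² ≈ 6.44 × 10⁻⁵ s⁻².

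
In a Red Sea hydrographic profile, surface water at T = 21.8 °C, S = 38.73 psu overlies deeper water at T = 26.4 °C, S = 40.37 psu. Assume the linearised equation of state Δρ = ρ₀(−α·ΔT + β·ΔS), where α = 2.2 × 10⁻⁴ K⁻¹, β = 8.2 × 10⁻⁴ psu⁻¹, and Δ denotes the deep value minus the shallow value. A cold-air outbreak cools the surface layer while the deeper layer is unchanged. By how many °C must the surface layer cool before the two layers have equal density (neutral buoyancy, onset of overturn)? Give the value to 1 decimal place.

Neutral buoyancy requires Δρ = 0, i.e. −α(T_deep − T_surf′) + β(S_deep − S_surf) = 0.
T_surf′ = T_deep − (β/α)·ΔS = 26.4 − (8.2 × 10⁻⁴/2.2 × 10⁻⁴)·(+1.64) = 20.287 °C.
Cooling required: 21.8 − (20.287) = 1.513 °C.

1.5 °C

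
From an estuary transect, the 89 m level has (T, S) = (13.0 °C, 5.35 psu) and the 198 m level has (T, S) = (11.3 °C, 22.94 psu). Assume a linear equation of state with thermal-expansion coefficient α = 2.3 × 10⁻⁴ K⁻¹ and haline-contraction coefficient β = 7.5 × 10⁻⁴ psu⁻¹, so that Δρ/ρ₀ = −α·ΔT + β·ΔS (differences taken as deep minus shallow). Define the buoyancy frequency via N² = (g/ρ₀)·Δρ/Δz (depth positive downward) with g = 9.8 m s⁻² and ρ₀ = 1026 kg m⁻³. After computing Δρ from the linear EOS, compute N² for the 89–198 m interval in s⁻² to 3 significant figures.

ΔT = -1.7 K, ΔS = +17.59 psu (deep − shallow).
Δρ/ρ₀ = −αΔT + βΔS = 3.91 × 10⁻⁴ + 0.0131925 = 0.0135835, so Δρ ≈ 13.94 kg m⁻³.
N² = (g/ρ₀)·Δρ/Δz = g·(Δρ/ρ₀)/Δz = 9.8 × 0.0135835 / 109 = 1.2213 × 10⁻³ s⁻² ≈ 1.22 × 10⁻³ s⁻².

1.22 × 10⁻³ s⁻²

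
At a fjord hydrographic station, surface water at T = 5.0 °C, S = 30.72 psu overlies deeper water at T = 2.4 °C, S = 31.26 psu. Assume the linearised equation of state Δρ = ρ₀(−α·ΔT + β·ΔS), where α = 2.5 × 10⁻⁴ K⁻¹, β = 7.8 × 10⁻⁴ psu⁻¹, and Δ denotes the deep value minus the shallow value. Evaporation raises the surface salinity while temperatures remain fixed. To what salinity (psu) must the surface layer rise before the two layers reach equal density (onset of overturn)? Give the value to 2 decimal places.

Neutral buoyancy requires −α(T_deep − T_surf) + β(S_deep − S_surf′) = 0.
S_surf′ = S_deep − (α/β)·ΔT = 31.26 − (2.5 × 10⁻⁴/7.8 × 10⁻⁴)·(-2.6) = 32.0933 psu.
Increase required: 32.0933 − 30.72 = 1.3733 psu.

32.09 psu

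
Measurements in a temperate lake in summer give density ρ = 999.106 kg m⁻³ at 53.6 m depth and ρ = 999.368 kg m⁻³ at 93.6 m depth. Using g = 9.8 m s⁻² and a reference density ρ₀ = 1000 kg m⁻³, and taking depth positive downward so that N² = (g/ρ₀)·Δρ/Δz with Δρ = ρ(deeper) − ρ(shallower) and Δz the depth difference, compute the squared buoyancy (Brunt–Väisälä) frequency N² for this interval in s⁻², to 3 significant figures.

6.42 × 10⁻⁵ s⁻²

Δρ = 999.368 − 999.106 = 0.262 kg m⁻³ over Δz = 93.6 − 53.6 = 40 m.
N² = (9.8/1000) × (0.262/40) = 6.4190 × 10⁻⁵ s⁻² ≈ 6.42 × 10⁻⁵ s⁻².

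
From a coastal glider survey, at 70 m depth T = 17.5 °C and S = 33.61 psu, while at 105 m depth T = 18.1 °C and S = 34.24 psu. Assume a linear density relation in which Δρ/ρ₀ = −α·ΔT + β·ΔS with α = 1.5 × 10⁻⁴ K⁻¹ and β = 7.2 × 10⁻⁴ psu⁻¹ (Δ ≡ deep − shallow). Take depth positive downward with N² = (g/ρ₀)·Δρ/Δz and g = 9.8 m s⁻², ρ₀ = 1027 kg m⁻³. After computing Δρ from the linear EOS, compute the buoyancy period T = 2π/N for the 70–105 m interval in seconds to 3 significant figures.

623 s

ΔT = +0.6 K, ΔS = +0.63 psu (deep − shallow).
Δρ/ρ₀ = −αΔT + βΔS = -9.00 × 10⁻⁵ + 4.536 × 10⁻⁴ = 3.636 × 10⁻⁴, so Δρ ≈ 0.3734 kg m⁻³.
N² = (g/ρ₀)·Δρ/Δz = g·(Δρ/ρ₀)/Δz = 9.8 × 3.636 × 10⁻⁴ / 35 = 1.0181 × 10⁻⁴ s⁻².
N = √(1.0181 × 10⁻⁴) = 0.010090 rad s⁻¹ → T = 2π/N = 622.71 s ≈ 623 s.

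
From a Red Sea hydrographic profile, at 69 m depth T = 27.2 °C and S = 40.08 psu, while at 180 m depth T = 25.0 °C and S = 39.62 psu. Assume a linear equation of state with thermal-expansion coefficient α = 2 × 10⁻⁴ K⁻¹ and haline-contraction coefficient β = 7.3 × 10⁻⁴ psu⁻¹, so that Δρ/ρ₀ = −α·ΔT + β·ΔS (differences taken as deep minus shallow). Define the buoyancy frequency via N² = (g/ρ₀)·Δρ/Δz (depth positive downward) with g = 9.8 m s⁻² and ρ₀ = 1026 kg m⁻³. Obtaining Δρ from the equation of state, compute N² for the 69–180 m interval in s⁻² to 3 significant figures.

9.20 × 10⁻⁶ s⁻²

ΔT = -2.2 K, ΔS = -0.46 psu (deep − shallow).
Δρ/ρ₀ = −αΔT + βΔS = 4.40 × 10⁻⁴ − 3.358 × 10⁻⁴ = 1.042 × 10⁻⁴, so Δρ ≈ 0.1069 kg m⁻³.
N² = (g/ρ₀)·Δρ/Δz = g·(Δρ/ρ₀)/Δz = 9.8 × 1.042 × 10⁻⁴ / 111 = 9.1996 × 10⁻⁶ s⁻² ≈ 9.20 × 10⁻⁶ s⁻².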